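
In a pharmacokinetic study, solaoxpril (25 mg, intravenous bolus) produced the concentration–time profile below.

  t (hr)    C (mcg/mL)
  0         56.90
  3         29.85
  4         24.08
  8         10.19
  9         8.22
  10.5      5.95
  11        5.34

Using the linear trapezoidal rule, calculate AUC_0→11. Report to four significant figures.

Trapezoidal AUC_0→11:
  [0→3]: (56.90+29.85)/2 × 3 = 130.125
  [3→4]: (29.85+24.08)/2 × 1 = 26.965
  [4→8]: (24.08+10.19)/2 × 4 = 68.54
  [8→9]: (10.19+8.22)/2 × 1 = 9.205
  [9→10.5]: (8.22+5.95)/2 × 1.5 = 10.6275
  [10.5→11]: (5.95+5.34)/2 × 0.5 = 2.8225
  Sum = 248.285 mcg/mL·hr

AUC = 248.3 mcg/mL·hr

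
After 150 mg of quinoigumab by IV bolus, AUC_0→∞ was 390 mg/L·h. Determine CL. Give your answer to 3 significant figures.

CL = Dose_iv / AUC_0→∞
   = 150 / 390 = 0.384615 L/h

CL = 0.385 L/h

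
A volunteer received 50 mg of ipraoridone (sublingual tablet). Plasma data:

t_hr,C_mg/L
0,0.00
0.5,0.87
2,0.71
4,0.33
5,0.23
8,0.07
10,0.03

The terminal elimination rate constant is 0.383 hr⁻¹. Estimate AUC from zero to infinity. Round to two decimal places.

AUC = 3.35 mg/L·hr

Trapezoidal AUC_0→10:
  [0→0.5]: (0.00+0.87)/2 × 0.5 = 0.2175
  [0.5→2]: (0.87+0.71)/2 × 1.5 = 1.185
  [2→4]: (0.71+0.33)/2 × 2 = 1.04
  [4→5]: (0.33+0.23)/2 × 1 = 0.28
  [5→8]: (0.23+0.07)/2 × 3 = 0.45
  [8→10]: (0.07+0.03)/2 × 2 = 0.1
  Sum = 3.2725 mg/L·hr
Extrapolated tail: C_last / k_e = 0.03 / 0.383 = 0.078
AUC_0→∞ = 3.2725 + 0.078 = 3.3505 mg/L·hr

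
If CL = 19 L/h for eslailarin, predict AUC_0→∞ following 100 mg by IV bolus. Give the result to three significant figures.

AUC = 5.26 mg/L·h

AUC_0→∞ = Dose_iv / CL
        = 100 / 19 = 5.26316 mg/L·h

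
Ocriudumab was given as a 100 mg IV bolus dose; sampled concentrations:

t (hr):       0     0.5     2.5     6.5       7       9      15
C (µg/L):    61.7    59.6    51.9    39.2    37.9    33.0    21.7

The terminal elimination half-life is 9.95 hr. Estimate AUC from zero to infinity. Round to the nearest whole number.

Trapezoidal AUC_0→15:
  [0→0.5]: (61.7+59.6)/2 × 0.5 = 30.325
  [0.5→2.5]: (59.6+51.9)/2 × 2 = 111.5
  [2.5→6.5]: (51.9+39.2)/2 × 4 = 182.2
  [6.5→7]: (39.2+37.9)/2 × 0.5 = 19.275
  [7→9]: (37.9+33.0)/2 × 2 = 70.9
  [9→15]: (33.0+21.7)/2 × 6 = 164.1
  Sum = 578.3 µg/L·hr
k_e = ln2 / t½ = 0.693147 / 9.95 = 0.0697 hr^-1
Extrapolated tail: C_last / k_e = 21.7 / 0.0697 = 311.334
AUC_0→∞ = 578.3 + 311.334 = 889.634 µg/L·hr

AUC = 890 µg/L·hr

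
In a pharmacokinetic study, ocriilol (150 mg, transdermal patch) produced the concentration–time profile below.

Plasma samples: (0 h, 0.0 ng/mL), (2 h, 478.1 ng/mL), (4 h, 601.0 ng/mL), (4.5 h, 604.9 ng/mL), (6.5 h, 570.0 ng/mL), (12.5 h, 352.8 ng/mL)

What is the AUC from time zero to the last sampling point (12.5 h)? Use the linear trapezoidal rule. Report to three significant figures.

Trapezoidal AUC_0→12.5:
  [0→2]: (0.0+478.1)/2 × 2 = 478.1
  [2→4]: (478.1+601.0)/2 × 2 = 1079.1
  [4→4.5]: (601.0+604.9)/2 × 0.5 = 301.475
  [4.5→6.5]: (604.9+570.0)/2 × 2 = 1174.9
  [6.5→12.5]: (570.0+352.8)/2 × 6 = 2768.4
  Sum = 5801.975 ng/mL·h

AUC = 5800 ng/mL·h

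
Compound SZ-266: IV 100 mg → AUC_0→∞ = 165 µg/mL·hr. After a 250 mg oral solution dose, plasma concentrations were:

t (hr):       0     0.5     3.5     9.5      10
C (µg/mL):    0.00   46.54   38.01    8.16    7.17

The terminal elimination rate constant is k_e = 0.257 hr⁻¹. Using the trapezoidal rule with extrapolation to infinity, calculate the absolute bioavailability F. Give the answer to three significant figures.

Trapezoidal AUC_0→10 (oral solution):
  [0→0.5]: (0.00+46.54)/2 × 0.5 = 11.635
  [0.5→3.5]: (46.54+38.01)/2 × 3 = 126.825
  [3.5→9.5]: (38.01+8.16)/2 × 6 = 138.51
  [9.5→10]: (8.16+7.17)/2 × 0.5 = 3.8325
  Sum = 280.8025 µg/mL·hr
Tail: C_last/k_e = 7.17/0.257 = 27.899
AUC_0→∞ (oral solution) = 280.8025 + 27.899 = 308.7015 µg/mL·hr
F = (AUC_ev/D_ev)/(AUC_iv/D_iv) = (308.7015/250)/(165/100) = 1.234806/1.65 = 0.7484

F = 0.748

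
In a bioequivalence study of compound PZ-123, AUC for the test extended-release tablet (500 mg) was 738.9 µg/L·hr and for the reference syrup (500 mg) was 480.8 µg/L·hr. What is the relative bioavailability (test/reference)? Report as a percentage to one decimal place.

F_rel = (AUC_test/D_test) / (AUC_ref/D_ref)
      = (738.9/500) / (480.8/500)
      = 1.4778 / 0.9616 = 1.5368 = 153.68%

F_rel = 153.7%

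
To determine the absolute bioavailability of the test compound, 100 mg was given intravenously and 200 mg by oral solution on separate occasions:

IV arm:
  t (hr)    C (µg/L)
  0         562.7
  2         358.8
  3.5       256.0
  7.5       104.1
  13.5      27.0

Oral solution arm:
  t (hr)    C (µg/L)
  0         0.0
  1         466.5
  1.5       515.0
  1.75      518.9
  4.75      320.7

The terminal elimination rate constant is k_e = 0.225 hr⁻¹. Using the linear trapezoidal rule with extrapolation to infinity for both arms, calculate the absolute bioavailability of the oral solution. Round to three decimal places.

F = 0.629

Trapezoidal AUC_0→13.5 (IV):
  [0→2]: (562.7+358.8)/2 × 2 = 921.5
  [2→3.5]: (358.8+256.0)/2 × 1.5 = 461.1
  [3.5→7.5]: (256.0+104.1)/2 × 4 = 720.2
  [7.5→13.5]: (104.1+27.0)/2 × 6 = 393.3
  Sum = 2496.1 µg/L·hr
IV tail: 27.0/0.225 = 120.000; AUC_iv,0→∞ = 2496.1 + 120.000 = 2616.1 µg/L·hr
Trapezoidal AUC_0→4.75 (oral solution):
  [0→1]: (0.0+466.5)/2 × 1 = 233.25
  [1→1.5]: (466.5+515.0)/2 × 0.5 = 245.375
  [1.5→1.75]: (515.0+518.9)/2 × 0.25 = 129.2375
  [1.75→4.75]: (518.9+320.7)/2 × 3 = 1259.4
  Sum = 1867.2625 µg/L·hr
oral solution tail: 320.7/0.225 = 1425.333; AUC_ev,0→∞ = 1867.2625 + 1425.333 = 3292.5955 µg/L·hr
F = (AUC_ev/D_ev)/(AUC_iv/D_iv) = (3292.5955/200)/(2616.1/100) = 16.463/26.161 = 0.6293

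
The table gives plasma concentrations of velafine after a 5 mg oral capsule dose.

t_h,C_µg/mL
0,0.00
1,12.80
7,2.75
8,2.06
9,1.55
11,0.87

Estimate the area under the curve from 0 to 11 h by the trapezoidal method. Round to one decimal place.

AUC = 59.7 µg/mL·h

Trapezoidal AUC_0→11:
  [0→1]: (0.00+12.80)/2 × 1 = 6.4
  [1→7]: (12.80+2.75)/2 × 6 = 46.65
  [7→8]: (2.75+2.06)/2 × 1 = 2.405
  [8→9]: (2.06+1.55)/2 × 1 = 1.805
  [9→11]: (1.55+0.87)/2 × 2 = 2.42
  Sum = 59.68 µg/mL·h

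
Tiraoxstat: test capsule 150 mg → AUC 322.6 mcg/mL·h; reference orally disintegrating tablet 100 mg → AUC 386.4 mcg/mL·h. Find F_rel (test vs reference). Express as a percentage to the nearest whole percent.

F_rel = 56%

F_rel = (AUC_test/D_test) / (AUC_ref/D_ref)
      = (322.6/150) / (386.4/100)
      = 2.15067 / 3.864 = 0.5566 = 55.66%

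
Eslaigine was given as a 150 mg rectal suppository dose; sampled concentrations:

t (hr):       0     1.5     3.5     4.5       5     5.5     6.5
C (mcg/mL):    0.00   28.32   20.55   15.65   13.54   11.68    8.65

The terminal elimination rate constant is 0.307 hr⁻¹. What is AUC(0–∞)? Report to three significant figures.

Trapezoidal AUC_0→6.5:
  [0→1.5]: (0.00+28.32)/2 × 1.5 = 21.24
  [1.5→3.5]: (28.32+20.55)/2 × 2 = 48.87
  [3.5→4.5]: (20.55+15.65)/2 × 1 = 18.1
  [4.5→5]: (15.65+13.54)/2 × 0.5 = 7.2975
  [5→5.5]: (13.54+11.68)/2 × 0.5 = 6.305
  [5.5→6.5]: (11.68+8.65)/2 × 1 = 10.165
  Sum = 111.9775 mcg/mL·hr
Extrapolated tail: C_last / k_e = 8.65 / 0.307 = 28.176
AUC_0→∞ = 111.9775 + 28.176 = 140.1535 mcg/mL·hr

AUC = 140 mcg/mL·hr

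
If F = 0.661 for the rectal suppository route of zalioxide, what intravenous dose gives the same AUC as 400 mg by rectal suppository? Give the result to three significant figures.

Systemic exposure from an extravascular dose = F × D_ev, so the equivalent IV dose is F × D_ev.
D_iv = F × D_ev = 0.661 × 400 = 264.4 mg

D_iv = 264 mg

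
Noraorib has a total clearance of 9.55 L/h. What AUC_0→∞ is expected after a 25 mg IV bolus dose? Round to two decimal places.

AUC = 2.62 mg/L·h

AUC_0→∞ = Dose_iv / CL
        = 25 / 9.55 = 2.6178 mg/L·h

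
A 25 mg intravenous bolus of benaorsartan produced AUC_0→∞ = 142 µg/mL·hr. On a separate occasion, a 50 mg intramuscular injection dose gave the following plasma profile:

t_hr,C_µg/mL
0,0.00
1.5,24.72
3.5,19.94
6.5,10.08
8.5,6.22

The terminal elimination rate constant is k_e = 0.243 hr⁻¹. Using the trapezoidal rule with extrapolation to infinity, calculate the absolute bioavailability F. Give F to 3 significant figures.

Trapezoidal AUC_0→8.5 (intramuscular injection):
  [0→1.5]: (0.00+24.72)/2 × 1.5 = 18.54
  [1.5→3.5]: (24.72+19.94)/2 × 2 = 44.66
  [3.5→6.5]: (19.94+10.08)/2 × 3 = 45.03
  [6.5→8.5]: (10.08+6.22)/2 × 2 = 16.3
  Sum = 124.53 µg/mL·hr
Tail: C_last/k_e = 6.22/0.243 = 25.597
AUC_0→∞ (intramuscular injection) = 124.53 + 25.597 = 150.127 µg/mL·hr
F = (AUC_ev/D_ev)/(AUC_iv/D_iv) = (150.127/50)/(142/25) = 3.00254/5.68 = 0.5286

F = 0.529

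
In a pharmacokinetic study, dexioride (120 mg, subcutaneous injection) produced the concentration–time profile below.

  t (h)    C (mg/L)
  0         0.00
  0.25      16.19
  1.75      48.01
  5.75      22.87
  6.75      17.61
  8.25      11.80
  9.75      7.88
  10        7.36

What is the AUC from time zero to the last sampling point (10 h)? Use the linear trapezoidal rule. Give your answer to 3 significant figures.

Trapezoidal AUC_0→10:
  [0→0.25]: (0.00+16.19)/2 × 0.25 = 2.02375
  [0.25→1.75]: (16.19+48.01)/2 × 1.5 = 48.15
  [1.75→5.75]: (48.01+22.87)/2 × 4 = 141.76
  [5.75→6.75]: (22.87+17.61)/2 × 1 = 20.24
  [6.75→8.25]: (17.61+11.80)/2 × 1.5 = 22.0575
  [8.25→9.75]: (11.80+7.88)/2 × 1.5 = 14.76
  [9.75→10]: (7.88+7.36)/2 × 0.25 = 1.905
  Sum = 250.89625 mg/L·h

AUC = 251 mg/L·h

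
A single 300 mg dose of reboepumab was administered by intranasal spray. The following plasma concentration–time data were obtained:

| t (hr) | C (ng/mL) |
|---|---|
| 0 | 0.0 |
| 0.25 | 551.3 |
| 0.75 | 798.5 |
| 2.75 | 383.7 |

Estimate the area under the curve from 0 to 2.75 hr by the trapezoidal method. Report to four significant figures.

Trapezoidal AUC_0→2.75:
  [0→0.25]: (0.0+551.3)/2 × 0.25 = 68.9125
  [0.25→0.75]: (551.3+798.5)/2 × 0.5 = 337.45
  [0.75→2.75]: (798.5+383.7)/2 × 2 = 1182.2
  Sum = 1588.5625 ng/mL·hr

AUC = 1589 ng/mL·hr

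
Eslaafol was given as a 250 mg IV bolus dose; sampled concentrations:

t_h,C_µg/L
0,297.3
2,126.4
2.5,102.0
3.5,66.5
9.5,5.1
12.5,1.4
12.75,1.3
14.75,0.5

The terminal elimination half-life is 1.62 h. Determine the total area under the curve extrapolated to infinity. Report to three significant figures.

Trapezoidal AUC_0→14.75:
  [0→2]: (297.3+126.4)/2 × 2 = 423.7
  [2→2.5]: (126.4+102.0)/2 × 0.5 = 57.1
  [2.5→3.5]: (102.0+66.5)/2 × 1 = 84.25
  [3.5→9.5]: (66.5+5.1)/2 × 6 = 214.8
  [9.5→12.5]: (5.1+1.4)/2 × 3 = 9.75
  [12.5→12.75]: (1.4+1.3)/2 × 0.25 = 0.3375
  [12.75→14.75]: (1.3+0.5)/2 × 2 = 1.8
  Sum = 791.7375 µg/L·h
k_e = ln2 / t½ = 0.693147 / 1.62 = 0.4279 h^-1
Extrapolated tail: C_last / k_e = 0.5 / 0.4279 = 1.168
AUC_0→∞ = 791.7375 + 1.168 = 792.9055 µg/L·h

AUC = 793 µg/L·h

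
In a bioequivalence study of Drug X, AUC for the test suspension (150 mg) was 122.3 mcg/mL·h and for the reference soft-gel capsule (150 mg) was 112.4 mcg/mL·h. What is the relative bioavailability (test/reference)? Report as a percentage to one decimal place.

F_rel = 108.8%

F_rel = (AUC_test/D_test) / (AUC_ref/D_ref)
      = (122.3/150) / (112.4/150)
      = 0.815333 / 0.749333 = 1.0881 = 108.81%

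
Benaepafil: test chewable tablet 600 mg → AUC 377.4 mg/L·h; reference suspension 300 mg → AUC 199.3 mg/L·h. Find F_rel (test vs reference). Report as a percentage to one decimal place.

F_rel = 94.7%

F_rel = (AUC_test/D_test) / (AUC_ref/D_ref)
      = (377.4/600) / (199.3/300)
      = 0.629 / 0.664333 = 0.9468 = 94.68%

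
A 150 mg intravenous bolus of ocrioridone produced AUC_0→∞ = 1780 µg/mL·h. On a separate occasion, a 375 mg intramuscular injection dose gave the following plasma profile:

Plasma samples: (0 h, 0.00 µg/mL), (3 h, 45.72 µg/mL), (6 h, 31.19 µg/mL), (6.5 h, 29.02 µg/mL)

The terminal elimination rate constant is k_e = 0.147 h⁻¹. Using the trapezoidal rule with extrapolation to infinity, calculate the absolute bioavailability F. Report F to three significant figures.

F = 0.0891

Trapezoidal AUC_0→6.5 (intramuscular injection):
  [0→3]: (0.00+45.72)/2 × 3 = 68.58
  [3→6]: (45.72+31.19)/2 × 3 = 115.365
  [6→6.5]: (31.19+29.02)/2 × 0.5 = 15.0525
  Sum = 198.9975 µg/mL·h
Tail: C_last/k_e = 29.02/0.147 = 197.415
AUC_0→∞ (intramuscular injection) = 198.9975 + 197.415 = 396.4125 µg/mL·h
F = (AUC_ev/D_ev)/(AUC_iv/D_iv) = (396.4125/375)/(1780/150) = 1.0571/11.8667 = 0.0891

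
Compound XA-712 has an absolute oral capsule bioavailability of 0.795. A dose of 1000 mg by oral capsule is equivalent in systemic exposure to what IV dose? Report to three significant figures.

Systemic exposure from an extravascular dose = F × D_ev, so the equivalent IV dose is F × D_ev.
D_iv = F × D_ev = 0.795 × 1000 = 795 mg

D_iv = 795 mg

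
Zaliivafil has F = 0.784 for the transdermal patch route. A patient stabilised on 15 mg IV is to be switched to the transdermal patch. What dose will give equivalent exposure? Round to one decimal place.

D_transdermal = 19.1 mg

For equal systemic exposure: F × D_ev = D_iv
D_ev = D_iv / F = 15 / 0.784 = 19.1327 mg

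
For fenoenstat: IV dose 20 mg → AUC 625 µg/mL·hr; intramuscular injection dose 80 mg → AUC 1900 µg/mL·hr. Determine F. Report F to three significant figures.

F = (AUC_ev / D_ev) / (AUC_iv / D_iv)
  = (1900/80) / (625/20)
  = 23.75 / 31.25 = 0.7600

F = 0.760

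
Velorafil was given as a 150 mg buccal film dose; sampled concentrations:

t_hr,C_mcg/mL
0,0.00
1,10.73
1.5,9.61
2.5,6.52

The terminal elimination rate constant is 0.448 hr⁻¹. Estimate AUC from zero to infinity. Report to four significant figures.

Trapezoidal AUC_0→2.5:
  [0→1]: (0.00+10.73)/2 × 1 = 5.365
  [1→1.5]: (10.73+9.61)/2 × 0.5 = 5.085
  [1.5→2.5]: (9.61+6.52)/2 × 1 = 8.065
  Sum = 18.515 mcg/mL·hr
Extrapolated tail: C_last / k_e = 6.52 / 0.448 = 14.554
AUC_0→∞ = 18.515 + 14.554 = 33.069 mcg/mL·hr

AUC = 33.07 mcg/mL·hr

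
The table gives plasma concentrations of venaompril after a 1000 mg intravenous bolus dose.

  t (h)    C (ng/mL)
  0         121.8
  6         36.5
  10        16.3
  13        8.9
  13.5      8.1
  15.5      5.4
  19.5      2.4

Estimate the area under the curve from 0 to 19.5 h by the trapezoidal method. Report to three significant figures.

AUC = 652 ng/mL·h

Trapezoidal AUC_0→19.5:
  [0→6]: (121.8+36.5)/2 × 6 = 474.9
  [6→10]: (36.5+16.3)/2 × 4 = 105.6
  [10→13]: (16.3+8.9)/2 × 3 = 37.8
  [13→13.5]: (8.9+8.1)/2 × 0.5 = 4.25
  [13.5→15.5]: (8.1+5.4)/2 × 2 = 13.5
  [15.5→19.5]: (5.4+2.4)/2 × 4 = 15.6
  Sum = 651.65 ng/mL·h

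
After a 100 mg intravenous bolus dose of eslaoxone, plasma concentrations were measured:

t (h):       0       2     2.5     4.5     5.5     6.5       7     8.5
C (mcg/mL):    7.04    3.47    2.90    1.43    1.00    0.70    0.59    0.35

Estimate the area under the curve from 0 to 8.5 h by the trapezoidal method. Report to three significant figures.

Trapezoidal AUC_0→8.5:
  [0→2]: (7.04+3.47)/2 × 2 = 10.51
  [2→2.5]: (3.47+2.90)/2 × 0.5 = 1.5925
  [2.5→4.5]: (2.90+1.43)/2 × 2 = 4.33
  [4.5→5.5]: (1.43+1.00)/2 × 1 = 1.215
  [5.5→6.5]: (1.00+0.70)/2 × 1 = 0.85
  [6.5→7]: (0.70+0.59)/2 × 0.5 = 0.3225
  [7→8.5]: (0.59+0.35)/2 × 1.5 = 0.705
  Sum = 19.525 mcg/mL·h

AUC = 19.5 mcg/mL·h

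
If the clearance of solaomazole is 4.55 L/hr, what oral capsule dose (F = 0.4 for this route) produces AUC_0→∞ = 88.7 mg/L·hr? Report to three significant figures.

Dose = CL × AUC_0→∞ / F
     = 4.55 × 88.7 / 0.4 = 1008.9625 mg

Dose = 1010 mg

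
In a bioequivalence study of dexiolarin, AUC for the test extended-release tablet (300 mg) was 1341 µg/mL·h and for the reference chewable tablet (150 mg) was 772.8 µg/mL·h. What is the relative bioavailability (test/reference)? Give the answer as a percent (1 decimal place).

F_rel = 86.8%

F_rel = (AUC_test/D_test) / (AUC_ref/D_ref)
      = (1341/300) / (772.8/150)
      = 4.47 / 5.152 = 0.8676 = 86.76%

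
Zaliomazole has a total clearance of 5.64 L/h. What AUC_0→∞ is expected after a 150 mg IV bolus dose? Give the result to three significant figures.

AUC_0→∞ = Dose_iv / CL
        = 150 / 5.64 = 26.5957 mg/L·h

AUC = 26.6 mg/L·h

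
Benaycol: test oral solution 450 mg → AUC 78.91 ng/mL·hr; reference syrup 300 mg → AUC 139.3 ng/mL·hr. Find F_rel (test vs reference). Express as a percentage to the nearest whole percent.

F_rel = 38%

F_rel = (AUC_test/D_test) / (AUC_ref/D_ref)
      = (78.91/450) / (139.3/300)
      = 0.175356 / 0.464333 = 0.3777 = 37.77%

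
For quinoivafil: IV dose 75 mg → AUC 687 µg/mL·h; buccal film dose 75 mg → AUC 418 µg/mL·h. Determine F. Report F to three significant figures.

F = (AUC_ev / D_ev) / (AUC_iv / D_iv)
  = (418/75) / (687/75)
  = 5.57333 / 9.16 = 0.6084

F = 0.608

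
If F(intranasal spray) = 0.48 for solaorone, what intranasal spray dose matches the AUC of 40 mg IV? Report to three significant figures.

D_intranasal = 83.3 mg

For equal systemic exposure: F × D_ev = D_iv
D_ev = D_iv / F = 40 / 0.48 = 83.3333 mg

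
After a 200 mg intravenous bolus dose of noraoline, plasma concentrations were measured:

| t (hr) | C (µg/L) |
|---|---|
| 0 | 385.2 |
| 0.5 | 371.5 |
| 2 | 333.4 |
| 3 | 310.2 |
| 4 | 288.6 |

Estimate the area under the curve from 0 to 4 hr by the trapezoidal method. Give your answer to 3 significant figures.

Trapezoidal AUC_0→4:
  [0→0.5]: (385.2+371.5)/2 × 0.5 = 189.175
  [0.5→2]: (371.5+333.4)/2 × 1.5 = 528.675
  [2→3]: (333.4+310.2)/2 × 1 = 321.8
  [3→4]: (310.2+288.6)/2 × 1 = 299.4
  Sum = 1339.05 µg/L·hr

AUC = 1340 µg/L·hr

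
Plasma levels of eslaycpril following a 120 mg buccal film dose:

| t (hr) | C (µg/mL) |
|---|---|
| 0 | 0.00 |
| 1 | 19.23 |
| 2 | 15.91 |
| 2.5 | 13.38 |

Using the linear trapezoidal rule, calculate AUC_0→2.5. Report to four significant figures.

AUC = 34.51 µg/mL·hr

Trapezoidal AUC_0→2.5:
  [0→1]: (0.00+19.23)/2 × 1 = 9.615
  [1→2]: (19.23+15.91)/2 × 1 = 17.57
  [2→2.5]: (15.91+13.38)/2 × 0.5 = 7.3225
  Sum = 34.5075 µg/mL·hr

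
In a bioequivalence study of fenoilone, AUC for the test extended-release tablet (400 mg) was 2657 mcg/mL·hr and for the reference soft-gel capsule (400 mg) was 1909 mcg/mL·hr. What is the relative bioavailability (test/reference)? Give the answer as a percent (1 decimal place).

F_rel = (AUC_test/D_test) / (AUC_ref/D_ref)
      = (2657/400) / (1909/400)
      = 6.6425 / 4.7725 = 1.3918 = 139.18%

F_rel = 139.2%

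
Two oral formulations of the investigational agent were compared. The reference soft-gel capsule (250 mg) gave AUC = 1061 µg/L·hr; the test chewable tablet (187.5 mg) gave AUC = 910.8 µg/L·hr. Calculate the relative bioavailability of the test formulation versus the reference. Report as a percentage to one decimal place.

F_rel = (AUC_test/D_test) / (AUC_ref/D_ref)
      = (910.8/187.5) / (1061/250)
      = 4.8576 / 4.244 = 1.1446 = 114.46%

F_rel = 114.5%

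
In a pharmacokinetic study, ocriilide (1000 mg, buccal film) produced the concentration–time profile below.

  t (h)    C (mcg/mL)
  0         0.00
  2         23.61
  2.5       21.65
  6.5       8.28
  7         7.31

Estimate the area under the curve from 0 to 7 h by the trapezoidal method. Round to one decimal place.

Trapezoidal AUC_0→7:
  [0→2]: (0.00+23.61)/2 × 2 = 23.61
  [2→2.5]: (23.61+21.65)/2 × 0.5 = 11.315
  [2.5→6.5]: (21.65+8.28)/2 × 4 = 59.86
  [6.5→7]: (8.28+7.31)/2 × 0.5 = 3.8975
  Sum = 98.6825 mcg/mL·h

AUC = 98.7 mcg/mL·h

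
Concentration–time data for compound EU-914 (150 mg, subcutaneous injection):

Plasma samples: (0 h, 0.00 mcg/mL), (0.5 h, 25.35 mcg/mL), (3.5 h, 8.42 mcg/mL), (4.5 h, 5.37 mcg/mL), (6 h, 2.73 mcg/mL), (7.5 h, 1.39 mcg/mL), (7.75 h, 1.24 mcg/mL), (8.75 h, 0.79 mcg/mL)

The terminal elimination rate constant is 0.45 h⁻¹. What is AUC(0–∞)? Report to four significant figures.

Trapezoidal AUC_0→8.75:
  [0→0.5]: (0.00+25.35)/2 × 0.5 = 6.3375
  [0.5→3.5]: (25.35+8.42)/2 × 3 = 50.655
  [3.5→4.5]: (8.42+5.37)/2 × 1 = 6.895
  [4.5→6]: (5.37+2.73)/2 × 1.5 = 6.075
  [6→7.5]: (2.73+1.39)/2 × 1.5 = 3.09
  [7.5→7.75]: (1.39+1.24)/2 × 0.25 = 0.32875
  [7.75→8.75]: (1.24+0.79)/2 × 1 = 1.015
  Sum = 74.39625 mcg/mL·h
Extrapolated tail: C_last / k_e = 0.79 / 0.45 = 1.756
AUC_0→∞ = 74.39625 + 1.756 = 76.15225 mcg/mL·h

AUC = 76.15 mcg/mL·h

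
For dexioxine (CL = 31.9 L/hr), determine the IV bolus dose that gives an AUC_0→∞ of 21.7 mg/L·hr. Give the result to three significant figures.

Dose = 692 mg

Dose_iv = CL × AUC_0→∞
     = 31.9 × 21.7 = 692.23 mg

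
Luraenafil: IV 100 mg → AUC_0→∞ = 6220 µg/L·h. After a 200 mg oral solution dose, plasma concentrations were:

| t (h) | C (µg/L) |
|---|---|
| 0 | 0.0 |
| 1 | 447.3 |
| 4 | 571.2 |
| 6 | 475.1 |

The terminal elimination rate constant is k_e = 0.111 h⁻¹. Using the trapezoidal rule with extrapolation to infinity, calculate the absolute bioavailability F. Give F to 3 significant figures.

Trapezoidal AUC_0→6 (oral solution):
  [0→1]: (0.0+447.3)/2 × 1 = 223.65
  [1→4]: (447.3+571.2)/2 × 3 = 1527.75
  [4→6]: (571.2+475.1)/2 × 2 = 1046.3
  Sum = 2797.7 µg/L·h
Tail: C_last/k_e = 475.1/0.111 = 4280.180
AUC_0→∞ (oral solution) = 2797.7 + 4280.180 = 7077.88 µg/L·h
F = (AUC_ev/D_ev)/(AUC_iv/D_iv) = (7077.88/200)/(6220/100) = 35.3894/62.2 = 0.5690

F = 0.569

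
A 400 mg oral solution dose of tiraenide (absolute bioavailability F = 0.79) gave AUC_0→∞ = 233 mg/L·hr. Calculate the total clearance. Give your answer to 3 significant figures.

CL = F × Dose / AUC_0→∞
   = 0.79 × 400 / 233 = 1.35622 L/hr

CL = 1.36 L/hr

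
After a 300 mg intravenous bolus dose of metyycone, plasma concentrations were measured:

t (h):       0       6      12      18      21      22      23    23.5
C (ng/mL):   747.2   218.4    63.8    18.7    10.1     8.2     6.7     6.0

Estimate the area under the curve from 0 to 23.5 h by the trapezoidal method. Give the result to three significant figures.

AUC = 4050 ng/mL·h

Trapezoidal AUC_0→23.5:
  [0→6]: (747.2+218.4)/2 × 6 = 2896.8
  [6→12]: (218.4+63.8)/2 × 6 = 846.6
  [12→18]: (63.8+18.7)/2 × 6 = 247.5
  [18→21]: (18.7+10.1)/2 × 3 = 43.2
  [21→22]: (10.1+8.2)/2 × 1 = 9.15
  [22→23]: (8.2+6.7)/2 × 1 = 7.45
  [23→23.5]: (6.7+6.0)/2 × 0.5 = 3.175
  Sum = 4053.875 ng/mL·h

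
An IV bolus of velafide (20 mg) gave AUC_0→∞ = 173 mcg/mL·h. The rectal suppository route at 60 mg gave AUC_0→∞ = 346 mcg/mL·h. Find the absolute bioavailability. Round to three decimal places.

F = 0.667

F = (AUC_ev / D_ev) / (AUC_iv / D_iv)
  = (346/60) / (173/20)
  = 5.76667 / 8.65 = 0.6667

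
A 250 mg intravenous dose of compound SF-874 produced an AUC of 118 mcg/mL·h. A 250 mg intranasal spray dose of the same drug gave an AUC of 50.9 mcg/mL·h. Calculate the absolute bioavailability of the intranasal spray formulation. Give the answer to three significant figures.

F = (AUC_ev / D_ev) / (AUC_iv / D_iv)
  = (50.9/250) / (118/250)
  = 0.2036 / 0.472 = 0.4314

F = 0.431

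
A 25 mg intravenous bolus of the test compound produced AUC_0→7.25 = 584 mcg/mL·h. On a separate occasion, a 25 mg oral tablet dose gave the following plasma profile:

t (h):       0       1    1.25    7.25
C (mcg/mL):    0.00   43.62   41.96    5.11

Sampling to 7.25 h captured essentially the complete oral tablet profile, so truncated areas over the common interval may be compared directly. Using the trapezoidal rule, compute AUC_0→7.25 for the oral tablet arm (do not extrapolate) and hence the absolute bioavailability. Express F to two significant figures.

F = 0.30

Trapezoidal AUC_0→7.25 (oral tablet):
  [0→1]: (0.00+43.62)/2 × 1 = 21.81
  [1→1.25]: (43.62+41.96)/2 × 0.25 = 10.6975
  [1.25→7.25]: (41.96+5.11)/2 × 6 = 141.21
  Sum = 173.7175 mcg/mL·h
F = (AUC_ev/D_ev)/(AUC_iv/D_iv) = (173.7175/25)/(584/25) = 6.9487/23.36 = 0.2975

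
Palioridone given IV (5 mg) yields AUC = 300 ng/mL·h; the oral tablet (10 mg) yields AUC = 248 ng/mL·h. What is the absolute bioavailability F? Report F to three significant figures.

F = (AUC_ev / D_ev) / (AUC_iv / D_iv)
  = (248/10) / (300/5)
  = 24.8 / 60 = 0.4133

F = 0.413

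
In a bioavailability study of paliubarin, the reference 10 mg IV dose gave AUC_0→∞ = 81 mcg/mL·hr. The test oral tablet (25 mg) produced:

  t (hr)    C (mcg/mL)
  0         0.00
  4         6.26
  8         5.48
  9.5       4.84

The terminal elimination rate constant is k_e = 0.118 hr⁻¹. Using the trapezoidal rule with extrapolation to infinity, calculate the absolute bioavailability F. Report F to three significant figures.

F = 0.419

Trapezoidal AUC_0→9.5 (oral tablet):
  [0→4]: (0.00+6.26)/2 × 4 = 12.52
  [4→8]: (6.26+5.48)/2 × 4 = 23.48
  [8→9.5]: (5.48+4.84)/2 × 1.5 = 7.74
  Sum = 43.74 mcg/mL·hr
Tail: C_last/k_e = 4.84/0.118 = 41.017
AUC_0→∞ (oral tablet) = 43.74 + 41.017 = 84.757 mcg/mL·hr
F = (AUC_ev/D_ev)/(AUC_iv/D_iv) = (84.757/25)/(81/10) = 3.39028/8.1 = 0.4186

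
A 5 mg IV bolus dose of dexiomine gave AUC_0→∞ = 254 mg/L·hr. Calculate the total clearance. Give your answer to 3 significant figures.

CL = 0.0197 L/hr

CL = Dose_iv / AUC_0→∞
   = 5 / 254 = 0.019685 L/hr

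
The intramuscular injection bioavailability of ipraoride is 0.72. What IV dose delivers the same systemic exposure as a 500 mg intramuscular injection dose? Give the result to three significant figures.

D_iv = 360 mg

Systemic exposure from an extravascular dose = F × D_ev, so the equivalent IV dose is F × D_ev.
D_iv = F × D_ev = 0.72 × 500 = 360 mg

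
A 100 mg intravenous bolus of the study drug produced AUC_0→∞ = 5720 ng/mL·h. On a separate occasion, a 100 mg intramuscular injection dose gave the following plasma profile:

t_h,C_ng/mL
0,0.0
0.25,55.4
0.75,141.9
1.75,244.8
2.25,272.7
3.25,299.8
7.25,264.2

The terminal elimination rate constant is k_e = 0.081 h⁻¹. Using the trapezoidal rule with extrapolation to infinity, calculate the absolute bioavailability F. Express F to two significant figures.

Trapezoidal AUC_0→7.25 (intramuscular injection):
  [0→0.25]: (0.0+55.4)/2 × 0.25 = 6.925
  [0.25→0.75]: (55.4+141.9)/2 × 0.5 = 49.325
  [0.75→1.75]: (141.9+244.8)/2 × 1 = 193.35
  [1.75→2.25]: (244.8+272.7)/2 × 0.5 = 129.375
  [2.25→3.25]: (272.7+299.8)/2 × 1 = 286.25
  [3.25→7.25]: (299.8+264.2)/2 × 4 = 1128.0
  Sum = 1793.225 ng/mL·h
Tail: C_last/k_e = 264.2/0.081 = 3261.728
AUC_0→∞ (intramuscular injection) = 1793.225 + 3261.728 = 5054.953 ng/mL·h
F = (AUC_ev/D_ev)/(AUC_iv/D_iv) = (5054.953/100)/(5720/100) = 50.54953/57.2 = 0.8837

F = 0.88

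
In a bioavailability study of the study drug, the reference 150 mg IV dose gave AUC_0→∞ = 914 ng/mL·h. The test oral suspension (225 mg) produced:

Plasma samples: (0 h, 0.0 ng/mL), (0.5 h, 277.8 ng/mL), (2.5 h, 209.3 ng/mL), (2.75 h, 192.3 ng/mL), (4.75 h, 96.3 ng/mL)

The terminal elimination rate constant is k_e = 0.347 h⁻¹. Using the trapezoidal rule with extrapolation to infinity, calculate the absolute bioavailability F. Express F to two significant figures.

Trapezoidal AUC_0→4.75 (oral suspension):
  [0→0.5]: (0.0+277.8)/2 × 0.5 = 69.45
  [0.5→2.5]: (277.8+209.3)/2 × 2 = 487.1
  [2.5→2.75]: (209.3+192.3)/2 × 0.25 = 50.2
  [2.75→4.75]: (192.3+96.3)/2 × 2 = 288.6
  Sum = 895.35 ng/mL·h
Tail: C_last/k_e = 96.3/0.347 = 277.522
AUC_0→∞ (oral suspension) = 895.35 + 277.522 = 1172.872 ng/mL·h
F = (AUC_ev/D_ev)/(AUC_iv/D_iv) = (1172.872/225)/(914/150) = 5.21276/6.09333 = 0.8555

F = 0.86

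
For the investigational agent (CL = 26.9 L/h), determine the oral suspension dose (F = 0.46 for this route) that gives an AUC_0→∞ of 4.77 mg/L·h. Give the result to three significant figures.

Dose = CL × AUC_0→∞ / F
     = 26.9 × 4.77 / 0.46 = 278.941 mg

Dose = 279 mg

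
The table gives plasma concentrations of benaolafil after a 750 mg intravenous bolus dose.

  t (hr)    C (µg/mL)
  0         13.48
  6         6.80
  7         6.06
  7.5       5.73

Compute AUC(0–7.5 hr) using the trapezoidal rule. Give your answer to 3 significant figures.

Trapezoidal AUC_0→7.5:
  [0→6]: (13.48+6.80)/2 × 6 = 60.84
  [6→7]: (6.80+6.06)/2 × 1 = 6.43
  [7→7.5]: (6.06+5.73)/2 × 0.5 = 2.9475
  Sum = 70.2175 µg/mL·hr

AUC = 70.2 µg/mL·hr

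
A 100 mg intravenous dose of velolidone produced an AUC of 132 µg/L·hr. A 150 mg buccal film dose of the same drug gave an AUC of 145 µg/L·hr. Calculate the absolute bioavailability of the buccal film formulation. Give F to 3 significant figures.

F = (AUC_ev / D_ev) / (AUC_iv / D_iv)
  = (145/150) / (132/100)
  = 0.966667 / 1.32 = 0.7323

F = 0.732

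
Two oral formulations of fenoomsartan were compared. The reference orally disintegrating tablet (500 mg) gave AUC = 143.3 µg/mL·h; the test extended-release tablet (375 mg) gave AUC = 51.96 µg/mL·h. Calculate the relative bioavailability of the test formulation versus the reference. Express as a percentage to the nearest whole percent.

F_rel = (AUC_test/D_test) / (AUC_ref/D_ref)
      = (51.96/375) / (143.3/500)
      = 0.13856 / 0.2866 = 0.4835 = 48.35%

F_rel = 48%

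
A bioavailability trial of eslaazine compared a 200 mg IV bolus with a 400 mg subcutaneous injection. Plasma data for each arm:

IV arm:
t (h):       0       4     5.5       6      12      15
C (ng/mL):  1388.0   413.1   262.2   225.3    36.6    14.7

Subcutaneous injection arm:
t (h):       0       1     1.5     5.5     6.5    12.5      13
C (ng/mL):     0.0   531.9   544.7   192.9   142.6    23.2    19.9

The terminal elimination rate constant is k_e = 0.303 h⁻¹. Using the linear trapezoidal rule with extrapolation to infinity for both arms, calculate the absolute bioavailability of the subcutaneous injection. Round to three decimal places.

Trapezoidal AUC_0→15 (IV):
  [0→4]: (1388.0+413.1)/2 × 4 = 3602.2
  [4→5.5]: (413.1+262.2)/2 × 1.5 = 506.475
  [5.5→6]: (262.2+225.3)/2 × 0.5 = 121.875
  [6→12]: (225.3+36.6)/2 × 6 = 785.7
  [12→15]: (36.6+14.7)/2 × 3 = 76.95
  Sum = 5093.2 ng/mL·h
IV tail: 14.7/0.303 = 48.515; AUC_iv,0→∞ = 5093.2 + 48.515 = 5141.715 ng/mL·h
Trapezoidal AUC_0→13 (subcutaneous injection):
  [0→1]: (0.0+531.9)/2 × 1 = 265.95
  [1→1.5]: (531.9+544.7)/2 × 0.5 = 269.15
  [1.5→5.5]: (544.7+192.9)/2 × 4 = 1475.2
  [5.5→6.5]: (192.9+142.6)/2 × 1 = 167.75
  [6.5→12.5]: (142.6+23.2)/2 × 6 = 497.4
  [12.5→13]: (23.2+19.9)/2 × 0.5 = 10.775
  Sum = 2686.225 ng/mL·h
subcutaneous injection tail: 19.9/0.303 = 65.677; AUC_ev,0→∞ = 2686.225 + 65.677 = 2751.902 ng/mL·h
F = (AUC_ev/D_ev)/(AUC_iv/D_iv) = (2751.902/400)/(5141.715/200) = 6.879755/25.708575 = 0.2676

F = 0.268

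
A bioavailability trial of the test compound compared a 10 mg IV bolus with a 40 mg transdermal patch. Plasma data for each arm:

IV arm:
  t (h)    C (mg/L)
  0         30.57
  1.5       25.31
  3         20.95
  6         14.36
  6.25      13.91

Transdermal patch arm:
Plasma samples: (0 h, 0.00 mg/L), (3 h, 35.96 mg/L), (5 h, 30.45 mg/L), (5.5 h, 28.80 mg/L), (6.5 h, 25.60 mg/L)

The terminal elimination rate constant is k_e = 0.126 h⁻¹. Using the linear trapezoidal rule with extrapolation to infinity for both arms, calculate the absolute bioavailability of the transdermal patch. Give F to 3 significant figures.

Trapezoidal AUC_0→6.25 (IV):
  [0→1.5]: (30.57+25.31)/2 × 1.5 = 41.91
  [1.5→3]: (25.31+20.95)/2 × 1.5 = 34.695
  [3→6]: (20.95+14.36)/2 × 3 = 52.965
  [6→6.25]: (14.36+13.91)/2 × 0.25 = 3.53375
  Sum = 133.10375 mg/L·h
IV tail: 13.91/0.126 = 110.397; AUC_iv,0→∞ = 133.10375 + 110.397 = 243.50075 mg/L·h
Trapezoidal AUC_0→6.5 (transdermal patch):
  [0→3]: (0.00+35.96)/2 × 3 = 53.94
  [3→5]: (35.96+30.45)/2 × 2 = 66.41
  [5→5.5]: (30.45+28.80)/2 × 0.5 = 14.8125
  [5.5→6.5]: (28.80+25.60)/2 × 1 = 27.2
  Sum = 162.3625 mg/L·h
transdermal patch tail: 25.60/0.126 = 203.175; AUC_ev,0→∞ = 162.3625 + 203.175 = 365.5375 mg/L·h
F = (AUC_ev/D_ev)/(AUC_iv/D_iv) = (365.5375/40)/(243.50075/10) = 9.1384375/24.350075 = 0.3753

F = 0.375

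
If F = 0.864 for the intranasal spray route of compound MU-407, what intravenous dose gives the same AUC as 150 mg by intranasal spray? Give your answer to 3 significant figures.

Systemic exposure from an extravascular dose = F × D_ev, so the equivalent IV dose is F × D_ev.
D_iv = F × D_ev = 0.864 × 150 = 129.6 mg

D_iv = 130 mg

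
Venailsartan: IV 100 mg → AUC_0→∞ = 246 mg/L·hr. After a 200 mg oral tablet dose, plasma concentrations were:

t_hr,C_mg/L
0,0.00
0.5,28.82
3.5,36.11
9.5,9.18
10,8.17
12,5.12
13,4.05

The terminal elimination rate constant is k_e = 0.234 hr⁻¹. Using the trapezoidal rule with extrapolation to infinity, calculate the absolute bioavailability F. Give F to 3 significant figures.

Trapezoidal AUC_0→13 (oral tablet):
  [0→0.5]: (0.00+28.82)/2 × 0.5 = 7.205
  [0.5→3.5]: (28.82+36.11)/2 × 3 = 97.395
  [3.5→9.5]: (36.11+9.18)/2 × 6 = 135.87
  [9.5→10]: (9.18+8.17)/2 × 0.5 = 4.3375
  [10→12]: (8.17+5.12)/2 × 2 = 13.29
  [12→13]: (5.12+4.05)/2 × 1 = 4.585
  Sum = 262.6825 mg/L·hr
Tail: C_last/k_e = 4.05/0.234 = 17.308
AUC_0→∞ (oral tablet) = 262.6825 + 17.308 = 279.9905 mg/L·hr
F = (AUC_ev/D_ev)/(AUC_iv/D_iv) = (279.9905/200)/(246/100) = 1.3999525/2.46 = 0.5691

F = 0.569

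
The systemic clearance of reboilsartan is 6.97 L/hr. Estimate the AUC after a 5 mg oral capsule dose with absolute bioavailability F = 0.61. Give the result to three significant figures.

AUC = 0.438 mg/L·hr

AUC_0→∞ = F × Dose / CL
        = 0.61 × 5 / 6.97 = 0.43759 mg/L·hr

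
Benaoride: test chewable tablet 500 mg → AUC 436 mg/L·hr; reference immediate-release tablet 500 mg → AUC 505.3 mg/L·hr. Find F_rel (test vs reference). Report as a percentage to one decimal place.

F_rel = (AUC_test/D_test) / (AUC_ref/D_ref)
      = (436/500) / (505.3/500)
      = 0.872 / 1.0106 = 0.8629 = 86.29%

F_rel = 86.3%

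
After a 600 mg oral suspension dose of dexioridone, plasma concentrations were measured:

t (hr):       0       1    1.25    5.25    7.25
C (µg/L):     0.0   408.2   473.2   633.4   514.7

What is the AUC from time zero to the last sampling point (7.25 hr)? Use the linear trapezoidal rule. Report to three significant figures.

AUC = 3680 µg/L·hr

Trapezoidal AUC_0→7.25:
  [0→1]: (0.0+408.2)/2 × 1 = 204.1
  [1→1.25]: (408.2+473.2)/2 × 0.25 = 110.175
  [1.25→5.25]: (473.2+633.4)/2 × 4 = 2213.2
  [5.25→7.25]: (633.4+514.7)/2 × 2 = 1148.1
  Sum = 3675.575 µg/L·hr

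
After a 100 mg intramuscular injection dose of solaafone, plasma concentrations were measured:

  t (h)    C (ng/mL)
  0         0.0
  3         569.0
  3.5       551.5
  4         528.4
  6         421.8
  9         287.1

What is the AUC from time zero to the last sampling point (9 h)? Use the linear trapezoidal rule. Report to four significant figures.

Trapezoidal AUC_0→9:
  [0→3]: (0.0+569.0)/2 × 3 = 853.5
  [3→3.5]: (569.0+551.5)/2 × 0.5 = 280.125
  [3.5→4]: (551.5+528.4)/2 × 0.5 = 269.975
  [4→6]: (528.4+421.8)/2 × 2 = 950.2
  [6→9]: (421.8+287.1)/2 × 3 = 1063.35
  Sum = 3417.15 ng/mL·h

AUC = 3417 ng/mL·h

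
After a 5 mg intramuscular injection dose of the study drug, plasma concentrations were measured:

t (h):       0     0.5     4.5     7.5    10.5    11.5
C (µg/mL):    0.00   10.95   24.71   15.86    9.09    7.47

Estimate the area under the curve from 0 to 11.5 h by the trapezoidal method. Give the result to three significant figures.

Trapezoidal AUC_0→11.5:
  [0→0.5]: (0.00+10.95)/2 × 0.5 = 2.7375
  [0.5→4.5]: (10.95+24.71)/2 × 4 = 71.32
  [4.5→7.5]: (24.71+15.86)/2 × 3 = 60.855
  [7.5→10.5]: (15.86+9.09)/2 × 3 = 37.425
  [10.5→11.5]: (9.09+7.47)/2 × 1 = 8.28
  Sum = 180.6175 µg/mL·h

AUC = 181 µg/mL·h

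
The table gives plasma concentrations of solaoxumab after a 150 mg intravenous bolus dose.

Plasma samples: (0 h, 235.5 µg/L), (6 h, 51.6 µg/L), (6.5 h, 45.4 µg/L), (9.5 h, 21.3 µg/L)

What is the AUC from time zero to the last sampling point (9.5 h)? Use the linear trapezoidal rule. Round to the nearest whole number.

Trapezoidal AUC_0→9.5:
  [0→6]: (235.5+51.6)/2 × 6 = 861.3
  [6→6.5]: (51.6+45.4)/2 × 0.5 = 24.25
  [6.5→9.5]: (45.4+21.3)/2 × 3 = 100.05
  Sum = 985.6 µg/L·h

AUC = 986 µg/L·h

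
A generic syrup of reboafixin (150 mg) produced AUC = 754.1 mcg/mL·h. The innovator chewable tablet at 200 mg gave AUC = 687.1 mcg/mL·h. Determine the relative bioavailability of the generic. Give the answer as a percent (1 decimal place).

F_rel = 146.3%

F_rel = (AUC_test/D_test) / (AUC_ref/D_ref)
      = (754.1/150) / (687.1/200)
      = 5.02733 / 3.4355 = 1.4633 = 146.33%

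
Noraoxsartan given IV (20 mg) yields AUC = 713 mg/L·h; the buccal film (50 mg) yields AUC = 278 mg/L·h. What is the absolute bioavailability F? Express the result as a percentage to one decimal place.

F = 15.6%

F = (AUC_ev / D_ev) / (AUC_iv / D_iv)
  = (278/50) / (713/20)
  = 5.56 / 35.65 = 0.1560
  = 15.60%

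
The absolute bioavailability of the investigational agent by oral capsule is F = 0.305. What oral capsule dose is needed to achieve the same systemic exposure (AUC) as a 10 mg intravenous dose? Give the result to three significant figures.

D_oral = 32.8 mg

For equal systemic exposure: F × D_ev = D_iv
D_ev = D_iv / F = 10 / 0.305 = 32.7869 mg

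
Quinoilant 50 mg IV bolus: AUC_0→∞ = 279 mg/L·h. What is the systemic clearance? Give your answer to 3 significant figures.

CL = Dose_iv / AUC_0→∞
   = 50 / 279 = 0.179211 L/h

CL = 0.179 L/h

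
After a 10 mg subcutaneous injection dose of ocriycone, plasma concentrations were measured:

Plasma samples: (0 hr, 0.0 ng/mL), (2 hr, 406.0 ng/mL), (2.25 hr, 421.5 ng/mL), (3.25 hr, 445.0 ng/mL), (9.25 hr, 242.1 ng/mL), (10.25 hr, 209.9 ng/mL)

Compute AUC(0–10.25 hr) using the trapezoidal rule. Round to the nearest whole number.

AUC = 3230 ng/mL·hr

Trapezoidal AUC_0→10.25:
  [0→2]: (0.0+406.0)/2 × 2 = 406.0
  [2→2.25]: (406.0+421.5)/2 × 0.25 = 103.4375
  [2.25→3.25]: (421.5+445.0)/2 × 1 = 433.25
  [3.25→9.25]: (445.0+242.1)/2 × 6 = 2061.3
  [9.25→10.25]: (242.1+209.9)/2 × 1 = 226.0
  Sum = 3229.9875 ng/mL·hr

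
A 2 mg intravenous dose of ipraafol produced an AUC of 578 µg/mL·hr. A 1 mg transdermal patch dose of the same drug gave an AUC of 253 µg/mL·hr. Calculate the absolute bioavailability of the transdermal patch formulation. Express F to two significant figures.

F = 0.88

F = (AUC_ev / D_ev) / (AUC_iv / D_iv)
  = (253/1) / (578/2)
  = 253 / 289 = 0.8754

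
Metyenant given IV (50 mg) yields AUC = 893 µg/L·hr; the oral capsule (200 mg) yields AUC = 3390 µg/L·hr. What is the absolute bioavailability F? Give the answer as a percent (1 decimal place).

F = 94.9%

F = (AUC_ev / D_ev) / (AUC_iv / D_iv)
  = (3390/200) / (893/50)
  = 16.95 / 17.86 = 0.9490
  = 94.90%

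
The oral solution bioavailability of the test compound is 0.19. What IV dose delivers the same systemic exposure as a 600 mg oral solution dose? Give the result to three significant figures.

D_iv = 114 mg

Systemic exposure from an extravascular dose = F × D_ev, so the equivalent IV dose is F × D_ev.
D_iv = F × D_ev = 0.19 × 600 = 114 mg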